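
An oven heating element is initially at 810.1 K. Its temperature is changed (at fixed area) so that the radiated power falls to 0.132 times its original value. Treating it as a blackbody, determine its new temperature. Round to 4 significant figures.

T₂ ≈ 488.3 K

P ∝ T⁴, so T₂/T₁ = (P₂/P₁)^(1/4) = (0.132)^(1/4) = 0.602759.
T₂ = 810.1 × 0.602759 = 488.3 K.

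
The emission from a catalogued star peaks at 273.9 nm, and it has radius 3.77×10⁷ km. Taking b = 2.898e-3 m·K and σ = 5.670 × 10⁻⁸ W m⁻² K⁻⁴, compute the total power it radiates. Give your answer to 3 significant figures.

P ≈ 1.27×10³¹ W

Wien's law: T = b/λ_max = 2.898×10⁻³/2.739×10⁻⁷ = 10580.5 K.
Surface area A = 4πR² = 4π(3.77×10¹⁰ m)² = 1.78605×10²² m².
Then P = σAT⁴ = 5.670×10⁻⁸×1.78605×10²²×(10580.5)⁴ = 1.27×10³¹ W.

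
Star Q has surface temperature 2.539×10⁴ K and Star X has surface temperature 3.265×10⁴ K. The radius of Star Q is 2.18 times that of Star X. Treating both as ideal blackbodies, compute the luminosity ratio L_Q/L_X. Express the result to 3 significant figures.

L ∝ R²T⁴, so L_Q/L_X = (R_Q/R_X)²(T_Q/T_X)⁴ = (2.18)² × (2.539×10⁴/3.265×10⁴)⁴ = 4.7524 × 0.365694 = 1.74.

L_Q/L_X ≈ 1.74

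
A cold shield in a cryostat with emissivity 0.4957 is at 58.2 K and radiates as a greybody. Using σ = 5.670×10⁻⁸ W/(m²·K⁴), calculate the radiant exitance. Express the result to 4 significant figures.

Stefan–Boltzmann: I = εσT⁴ = 0.4957 × 5.670×10⁻⁸ × (58.2)⁴ = 0.3225 W/m².

I ≈ 0.3225 W/m²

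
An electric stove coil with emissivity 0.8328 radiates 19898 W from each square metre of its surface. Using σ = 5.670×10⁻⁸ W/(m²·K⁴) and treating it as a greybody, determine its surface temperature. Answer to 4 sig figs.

I = εσT⁴, so T = (I/εσ)^(1/4) = (19898/(0.8328×5.670×10⁻⁸))^(1/4) = 805.7 K.

T ≈ 805.7 K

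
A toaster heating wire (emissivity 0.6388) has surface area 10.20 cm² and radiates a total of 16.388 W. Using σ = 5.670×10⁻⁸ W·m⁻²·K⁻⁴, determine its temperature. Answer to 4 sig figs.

Area A = 10.20 cm² = 1.020×10⁻³ m².
P = εσAT⁴ ⇒ T = (P/(εσA))^(1/4) = (16.388/(0.6388×5.670×10⁻⁸×1.020×10⁻³))^(1/4) = 816.1 K.

T ≈ 816.1 K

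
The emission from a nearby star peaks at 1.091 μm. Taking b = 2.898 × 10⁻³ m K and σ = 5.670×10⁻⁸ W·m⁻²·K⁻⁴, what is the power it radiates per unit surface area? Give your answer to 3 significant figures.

I ≈ 2.82×10⁶ W/m²

Wien's law: T = b/λ_max = 2.898×10⁻³/1.091×10⁻⁶ = 2656.28 K.
Then I = σT⁴ = 5.670×10⁻⁸×(2656.28)⁴ = 2.82×10⁶ W/m².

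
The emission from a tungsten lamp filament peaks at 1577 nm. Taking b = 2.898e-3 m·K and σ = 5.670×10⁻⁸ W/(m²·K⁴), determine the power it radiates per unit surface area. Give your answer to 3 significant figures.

Wien's law: T = b/λ_max = 2.898×10⁻³/1.577×10⁻⁶ = 1837.67 K.
Then I = σT⁴ = 5.670×10⁻⁸×(1837.67)⁴ = 6.47×10⁵ W/m².

I ≈ 6.47×10⁵ W/m²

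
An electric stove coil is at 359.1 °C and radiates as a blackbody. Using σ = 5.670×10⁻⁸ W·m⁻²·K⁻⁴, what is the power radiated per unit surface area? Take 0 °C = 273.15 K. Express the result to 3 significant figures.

T = 359.1 °C + 273.15 = 632.25 K.
Stefan–Boltzmann: I = σT⁴ = 5.670×10⁻⁸ × (632.25)⁴ = 9.06×10³ W/m².

I ≈ 9.06×10³ W/m²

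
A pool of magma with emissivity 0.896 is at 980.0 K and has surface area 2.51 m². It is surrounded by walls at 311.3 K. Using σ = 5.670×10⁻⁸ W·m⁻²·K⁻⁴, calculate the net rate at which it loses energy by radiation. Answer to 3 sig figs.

Area A = 2.51 m².
Net radiated power P_net = εσA(T⁴ − T₀⁴) = 0.896×5.670×10⁻⁸×2.51×(980.0⁴ − 311.3⁴).
T⁴ − T₀⁴ = 9.22368×10¹¹ − 9.39110×10⁹ = 9.12977×10¹¹ K⁴, so P_net = 1.16×10⁵ W.

Net loss ≈ 1.16×10⁵ W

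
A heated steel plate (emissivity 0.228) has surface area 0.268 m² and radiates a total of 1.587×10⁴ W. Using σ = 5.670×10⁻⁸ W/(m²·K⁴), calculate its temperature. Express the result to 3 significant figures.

Area A = 0.268 m².
P = εσAT⁴ ⇒ T = (P/(εσA))^(1/4) = (1.587×10⁴/(0.228×5.670×10⁻⁸×0.268))^(1/4) = 1.46×10³ K.

T ≈ 1.46×10³ K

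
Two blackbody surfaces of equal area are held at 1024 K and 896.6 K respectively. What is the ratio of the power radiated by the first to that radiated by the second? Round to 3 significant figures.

With equal areas, P₁/P₂ = (T₁/T₂)⁴ = (1024/896.6)⁴ = 1.70.

P₁/P₂ ≈ 1.70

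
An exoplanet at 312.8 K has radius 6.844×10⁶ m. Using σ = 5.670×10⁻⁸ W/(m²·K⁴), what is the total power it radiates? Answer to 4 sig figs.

P ≈ 3.195×10¹⁷ W

Surface area A = 4πR² = 4π(6.844×10⁶ m)² = 5.88613×10¹⁴ m².
P = σAT⁴ = 5.670×10⁻⁸ × 5.88613×10¹⁴ × (312.8)⁴ = 3.195×10¹⁷ W.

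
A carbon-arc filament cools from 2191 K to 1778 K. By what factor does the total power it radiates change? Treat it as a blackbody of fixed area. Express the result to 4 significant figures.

P ∝ T⁴, so P₂/P₁ = (T₂/T₁)⁴ = (1778/2191)⁴ = (0.811502)⁴ = 0.4337.

P₂/P₁ ≈ 0.4337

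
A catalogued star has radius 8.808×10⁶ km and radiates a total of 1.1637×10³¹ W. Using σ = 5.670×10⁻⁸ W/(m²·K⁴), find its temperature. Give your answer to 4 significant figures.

T ≈ 2.142×10⁴ K

Surface area A = 4πR² = 4π(8.808×10⁹ m)² = 9.74910×10²⁰ m².
P = σAT⁴ ⇒ T = (P/(σA))^(1/4) = (1.1637×10³¹/(5.670×10⁻⁸×9.74910×10²⁰))^(1/4) = 2.142×10⁴ K.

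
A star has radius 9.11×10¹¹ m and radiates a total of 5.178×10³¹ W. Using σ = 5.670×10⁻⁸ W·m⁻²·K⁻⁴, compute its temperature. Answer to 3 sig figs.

Surface area A = 4πR² = 4π(9.11×10¹¹ m)² = 1.04291×10²⁵ m².
P = σAT⁴ ⇒ T = (P/(σA))^(1/4) = (5.178×10³¹/(5.670×10⁻⁸×1.04291×10²⁵))^(1/4) = 3.06×10³ K.

T ≈ 3.06×10³ K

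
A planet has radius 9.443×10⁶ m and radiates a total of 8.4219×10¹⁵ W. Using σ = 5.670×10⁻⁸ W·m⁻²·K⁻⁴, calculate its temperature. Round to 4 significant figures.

T ≈ 107.3 K

Surface area A = 4πR² = 4π(9.443×10⁶ m)² = 1.12055×10¹⁵ m².
P = σAT⁴ ⇒ T = (P/(σA))^(1/4) = (8.4219×10¹⁵/(5.670×10⁻⁸×1.12055×10¹⁵))^(1/4) = 107.3 K.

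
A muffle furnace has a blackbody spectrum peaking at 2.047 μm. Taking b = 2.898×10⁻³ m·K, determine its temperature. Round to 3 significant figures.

Wien's law gives T = b/λ_max = (2.898×10⁻³ m·K)/(2.047×10⁻⁶ m) = 1.42×10³ K.

T ≈ 1.42×10³ K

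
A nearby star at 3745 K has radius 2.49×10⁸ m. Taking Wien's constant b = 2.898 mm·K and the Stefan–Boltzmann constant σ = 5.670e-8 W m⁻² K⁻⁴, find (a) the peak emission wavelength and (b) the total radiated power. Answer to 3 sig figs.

(a) λ_max = b/T = 2.898×10⁻³/3745 = 7.738×10⁻⁷ m = 774 nm.
Surface area A = 4πR² = 4π(2.49×10⁸ m)² = 7.79128×10¹⁷ m².
(b) P = σAT⁴ = 5.670×10⁻⁸×7.79128×10¹⁷×(3745)⁴ = 8.69×10²⁴ W.

λ_max ≈ 774 nm; P ≈ 8.69×10²⁴ W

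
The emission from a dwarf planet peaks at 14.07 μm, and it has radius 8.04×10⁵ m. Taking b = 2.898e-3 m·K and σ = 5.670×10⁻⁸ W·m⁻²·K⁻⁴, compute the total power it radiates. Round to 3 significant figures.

P ≈ 8.29×10¹⁴ W

Wien's law: T = b/λ_max = 2.898×10⁻³/1.407×10⁻⁵ = 205.970 K.
Surface area A = 4πR² = 4π(8.04×10⁵ m)² = 8.12310×10¹² m².
Then P = σAT⁴ = 5.670×10⁻⁸×8.12310×10¹²×(205.970)⁴ = 8.29×10¹⁴ W.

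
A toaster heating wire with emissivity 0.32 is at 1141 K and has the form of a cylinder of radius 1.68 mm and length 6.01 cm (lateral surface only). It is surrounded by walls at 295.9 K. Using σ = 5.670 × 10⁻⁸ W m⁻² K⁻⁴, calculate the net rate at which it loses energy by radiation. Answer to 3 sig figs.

Lateral area A = 2πrL = 2π×1.68×10⁻³×0.0601 = 6.34401×10⁻⁴ m².
Net radiated power P_net = εσA(T⁴ − T₀⁴) = 0.32×5.670×10⁻⁸×6.34401×10⁻⁴×(1141⁴ − 295.9⁴).
T⁴ − T₀⁴ = 1.69489×10¹² − 7.66619×10⁹ = 1.68722×10¹² K⁴, so P_net = 19.4 W.

Net loss ≈ 19.4 W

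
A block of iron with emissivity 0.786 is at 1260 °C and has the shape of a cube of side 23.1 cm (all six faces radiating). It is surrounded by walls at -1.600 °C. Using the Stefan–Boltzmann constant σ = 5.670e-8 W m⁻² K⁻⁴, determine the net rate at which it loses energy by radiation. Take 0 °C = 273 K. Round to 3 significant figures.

Net loss ≈ 7.87×10⁴ W

T = 1260 °C + 273 = 1533 K.
Surroundings: T = -1.600 °C + 273 = 271.400 K.
Area A = 6s² = 6×(0.231 m)² = 0.320166 m².
Net radiated power P_net = εσA(T⁴ − T₀⁴) = 0.786×5.670×10⁻⁸×0.320166×(1533⁴ − 271.400⁴).
T⁴ − T₀⁴ = 5.52292×10¹² − 5.42550×10⁹ = 5.51749×10¹² K⁴, so P_net = 7.87×10⁴ W.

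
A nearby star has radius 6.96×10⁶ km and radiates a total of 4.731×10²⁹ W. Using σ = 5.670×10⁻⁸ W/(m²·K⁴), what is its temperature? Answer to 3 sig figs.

T ≈ 1.08×10⁴ K

Surface area A = 4πR² = 4π(6.96×10⁹ m)² = 6.08735×10²⁰ m².
P = σAT⁴ ⇒ T = (P/(σA))^(1/4) = (4.731×10²⁹/(5.670×10⁻⁸×6.08735×10²⁰))^(1/4) = 1.08×10⁴ K.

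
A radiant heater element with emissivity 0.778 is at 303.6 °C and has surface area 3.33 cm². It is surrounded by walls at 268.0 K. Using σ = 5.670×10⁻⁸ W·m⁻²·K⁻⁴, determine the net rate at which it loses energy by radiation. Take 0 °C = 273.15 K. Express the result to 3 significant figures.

T = 303.6 °C + 273.15 = 576.75 K.
Area A = 3.33 cm² = 3.33×10⁻⁴ m².
Net radiated power P_net = εσA(T⁴ − T₀⁴) = 0.778×5.670×10⁻⁸×3.33×10⁻⁴×(576.75⁴ − 268.0⁴).
T⁴ − T₀⁴ = 1.10650×10¹¹ − 5.15869×10⁹ = 1.05491×10¹¹ K⁴, so P_net = 1.55 W.

Net loss ≈ 1.55 W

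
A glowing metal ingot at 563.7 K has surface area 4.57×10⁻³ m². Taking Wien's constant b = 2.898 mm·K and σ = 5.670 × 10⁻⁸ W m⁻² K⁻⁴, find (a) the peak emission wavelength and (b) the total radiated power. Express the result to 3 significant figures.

(a) λ_max = b/T = 2.898×10⁻³/563.7 = 5.141×10⁻⁶ m = 5.14 μm.
Area A = 4.57×10⁻³ m².
(b) P = σAT⁴ = 5.670×10⁻⁸×4.57×10⁻³×(563.7)⁴ = 26.2 W.

λ_max ≈ 5.14 μm; P ≈ 26.2 W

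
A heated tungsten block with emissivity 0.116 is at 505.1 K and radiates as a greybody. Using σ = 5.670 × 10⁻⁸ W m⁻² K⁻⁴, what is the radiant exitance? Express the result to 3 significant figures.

I ≈ 428 W/m²

Stefan–Boltzmann: I = εσT⁴ = 0.116 × 5.670×10⁻⁸ × (505.1)⁴ = 428 W/m².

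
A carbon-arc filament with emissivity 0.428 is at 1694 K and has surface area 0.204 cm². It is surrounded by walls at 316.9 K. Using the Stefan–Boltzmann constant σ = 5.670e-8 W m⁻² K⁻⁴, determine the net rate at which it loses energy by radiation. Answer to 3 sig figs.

Net loss ≈ 4.07 W

Area A = 0.204 cm² = 2.04×10⁻⁵ m².
Net radiated power P_net = εσA(T⁴ − T₀⁴) = 0.428×5.670×10⁻⁸×2.04×10⁻⁵×(1694⁴ − 316.9⁴).
T⁴ − T₀⁴ = 8.23481×10¹² − 1.00853×10¹⁰ = 8.22472×10¹² K⁴, so P_net = 4.07 W.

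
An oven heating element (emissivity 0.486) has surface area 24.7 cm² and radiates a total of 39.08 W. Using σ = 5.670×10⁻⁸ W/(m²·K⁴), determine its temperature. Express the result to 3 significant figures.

T ≈ 870 K

Area A = 24.7 cm² = 2.47×10⁻³ m².
P = εσAT⁴ ⇒ T = (P/(εσA))^(1/4) = (39.08/(0.486×5.670×10⁻⁸×2.47×10⁻³))^(1/4) = 870 K.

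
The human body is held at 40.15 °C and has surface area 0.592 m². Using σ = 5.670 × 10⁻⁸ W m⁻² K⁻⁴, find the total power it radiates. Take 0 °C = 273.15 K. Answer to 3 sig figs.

P ≈ 323 W

T = 40.15 °C + 273.15 = 313.30 K.
Area A = 0.592 m².
P = σAT⁴ = 5.670×10⁻⁸ × 0.592 × (313.30)⁴ = 323 W.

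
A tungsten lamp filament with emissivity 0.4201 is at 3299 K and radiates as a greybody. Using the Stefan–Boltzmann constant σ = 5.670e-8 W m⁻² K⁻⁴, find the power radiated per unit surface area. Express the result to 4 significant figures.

Stefan–Boltzmann: I = εσT⁴ = 0.4201 × 5.670×10⁻⁸ × (3299)⁴ = 2.821×10⁶ W/m².

I ≈ 2.821×10⁶ W/m²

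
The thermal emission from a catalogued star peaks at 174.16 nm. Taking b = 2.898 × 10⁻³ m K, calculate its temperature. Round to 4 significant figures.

Wien's law gives T = b/λ_max = (2.898×10⁻³ m·K)/(1.7416×10⁻⁷ m) = 1.664×10⁴ K.

T ≈ 1.664×10⁴ K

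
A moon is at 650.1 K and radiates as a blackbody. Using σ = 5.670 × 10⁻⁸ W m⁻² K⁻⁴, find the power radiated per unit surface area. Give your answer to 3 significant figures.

Stefan–Boltzmann: I = σT⁴ = 5.670×10⁻⁸ × (650.1)⁴ = 1.01×10⁴ W/m².

I ≈ 1.01×10⁴ W/m²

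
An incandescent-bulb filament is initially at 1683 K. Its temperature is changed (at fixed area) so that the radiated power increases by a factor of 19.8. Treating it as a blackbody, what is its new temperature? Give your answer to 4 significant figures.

P ∝ T⁴, so T₂/T₁ = (P₂/P₁)^(1/4) = (19.8)^(1/4) = 2.10944.
T₂ = 1683 × 2.10944 = 3550 K.

T₂ ≈ 3550 K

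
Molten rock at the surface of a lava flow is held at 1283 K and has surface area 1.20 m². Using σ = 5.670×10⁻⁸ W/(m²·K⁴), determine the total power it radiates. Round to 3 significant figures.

P ≈ 1.84×10⁵ W

Area A = 1.20 m².
P = σAT⁴ = 5.670×10⁻⁸ × 1.20 × (1283)⁴ = 1.84×10⁵ W.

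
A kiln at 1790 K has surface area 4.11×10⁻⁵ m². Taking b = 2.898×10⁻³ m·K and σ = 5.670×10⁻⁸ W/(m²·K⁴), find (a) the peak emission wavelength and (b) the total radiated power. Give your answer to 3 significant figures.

λ_max ≈ 1.62×10³ nm; P ≈ 23.9 W

(a) λ_max = b/T = 2.898×10⁻³/1790 = 1.619×10⁻⁶ m = 1.62×10³ nm.
Area A = 4.11×10⁻⁵ m².
(b) P = σAT⁴ = 5.670×10⁻⁸×4.11×10⁻⁵×(1790)⁴ = 23.9 W.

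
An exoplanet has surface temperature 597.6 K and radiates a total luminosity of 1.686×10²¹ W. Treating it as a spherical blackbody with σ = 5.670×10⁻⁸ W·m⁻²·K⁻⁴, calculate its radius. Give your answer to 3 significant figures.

L = 4πR²σT⁴ ⇒ R = √(L/(4πσT⁴)).
σT⁴ = 7231.45 W/m², so R = √(1.686×10²¹/(4π×7231.45)) = 1.36×10⁸ m.

R ≈ 1.36×10⁸ m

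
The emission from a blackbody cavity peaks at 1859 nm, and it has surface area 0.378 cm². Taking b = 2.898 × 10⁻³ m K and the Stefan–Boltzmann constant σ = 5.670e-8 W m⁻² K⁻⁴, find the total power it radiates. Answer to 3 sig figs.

P ≈ 12.7 W

Wien's law: T = b/λ_max = 2.898×10⁻³/1.859×10⁻⁶ = 1558.90 K.
Area A = 0.378 cm² = 3.78×10⁻⁵ m².
Then P = σAT⁴ = 5.670×10⁻⁸×3.78×10⁻⁵×(1558.90)⁴ = 12.7 W.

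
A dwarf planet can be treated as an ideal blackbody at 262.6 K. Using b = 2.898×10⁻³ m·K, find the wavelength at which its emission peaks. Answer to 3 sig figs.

λ_max ≈ 11.0 μm

Wien's displacement law: λ_max = b/T = (2.898×10⁻³ m·K)/(262.6 K) = 1.104×10⁻⁵ m.
That is 11.0 μm, in the infrared range.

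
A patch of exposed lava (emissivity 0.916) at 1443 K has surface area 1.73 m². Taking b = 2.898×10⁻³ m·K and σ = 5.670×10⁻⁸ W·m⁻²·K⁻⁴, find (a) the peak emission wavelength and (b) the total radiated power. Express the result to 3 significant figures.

(a) λ_max = b/T = 2.898×10⁻³/1443 = 2.008×10⁻⁶ m = 2.01×10³ nm.
Area A = 1.73 m².
(b) P = εσAT⁴ = 0.916×5.670×10⁻⁸×1.73×(1443)⁴ = 3.90×10⁵ W.

λ_max ≈ 2.01×10³ nm; P ≈ 3.90×10⁵ W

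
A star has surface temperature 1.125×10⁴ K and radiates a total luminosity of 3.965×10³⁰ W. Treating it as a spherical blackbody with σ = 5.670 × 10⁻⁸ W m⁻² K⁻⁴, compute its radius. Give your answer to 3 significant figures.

R ≈ 1.86×10¹⁰ m

L = 4πR²σT⁴ ⇒ R = √(L/(4πσT⁴)).
σT⁴ = 9.08224×10⁸ W/m², so R = √(3.965×10³⁰/(4π×9.08224×10⁸)) = 1.86×10¹⁰ m.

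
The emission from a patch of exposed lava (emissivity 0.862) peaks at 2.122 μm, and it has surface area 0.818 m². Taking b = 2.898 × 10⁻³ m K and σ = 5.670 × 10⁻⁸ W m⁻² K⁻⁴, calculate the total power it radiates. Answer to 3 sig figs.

Wien's law: T = b/λ_max = 2.898×10⁻³/2.122×10⁻⁶ = 1365.69 K.
Area A = 0.818 m².
Then P = εσAT⁴ = 0.862×5.670×10⁻⁸×0.818×(1365.69)⁴ = 1.39×10⁵ W.

P ≈ 1.39×10⁵ W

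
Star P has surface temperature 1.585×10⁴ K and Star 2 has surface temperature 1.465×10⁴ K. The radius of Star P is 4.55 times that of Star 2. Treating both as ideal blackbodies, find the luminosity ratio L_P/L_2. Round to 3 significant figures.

L_P/L_2 ≈ 28.4

L ∝ R²T⁴, so L_P/L_2 = (R_P/R_2)²(T_P/T_2)⁴ = (4.55)² × (1.585×10⁴/1.465×10⁴)⁴ = 20.7025 × 1.37015 = 28.4.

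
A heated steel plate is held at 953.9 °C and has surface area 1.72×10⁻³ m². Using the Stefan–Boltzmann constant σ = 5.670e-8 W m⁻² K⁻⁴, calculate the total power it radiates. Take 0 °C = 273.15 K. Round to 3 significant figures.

T = 953.9 °C + 273.15 = 1227.05 K.
Area A = 1.72×10⁻³ m².
P = σAT⁴ = 5.670×10⁻⁸ × 1.72×10⁻³ × (1227.05)⁴ = 221 W.

P ≈ 221 W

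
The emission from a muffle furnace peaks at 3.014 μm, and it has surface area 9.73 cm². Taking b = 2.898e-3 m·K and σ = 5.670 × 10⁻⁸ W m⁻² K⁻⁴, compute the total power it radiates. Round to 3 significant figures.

Wien's law: T = b/λ_max = 2.898×10⁻³/3.014×10⁻⁶ = 961.513 K.
Area A = 9.73 cm² = 9.73×10⁻⁴ m².
Then P = σAT⁴ = 5.670×10⁻⁸×9.73×10⁻⁴×(961.513)⁴ = 47.2 W.

P ≈ 47.2 W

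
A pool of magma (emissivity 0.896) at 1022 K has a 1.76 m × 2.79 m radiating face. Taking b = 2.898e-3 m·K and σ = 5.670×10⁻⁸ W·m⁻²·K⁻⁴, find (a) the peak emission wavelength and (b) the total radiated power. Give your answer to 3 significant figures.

(a) λ_max = b/T = 2.898×10⁻³/1022 = 2.836×10⁻⁶ m = 2.84×10³ nm.
Area A = 1.76 × 2.79 = 4.9104 m².
(b) P = εσAT⁴ = 0.896×5.670×10⁻⁸×4.9104×(1022)⁴ = 2.72×10⁵ W.

λ_max ≈ 2.84×10³ nm; P ≈ 2.72×10⁵ W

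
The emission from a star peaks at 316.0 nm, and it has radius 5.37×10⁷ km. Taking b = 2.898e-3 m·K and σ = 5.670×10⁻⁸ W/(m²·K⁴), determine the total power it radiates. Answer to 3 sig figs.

P ≈ 1.45×10³¹ W

Wien's law: T = b/λ_max = 2.898×10⁻³/3.160×10⁻⁷ = 9170.89 K.
Surface area A = 4πR² = 4π(5.37×10¹⁰ m)² = 3.62375×10²² m².
Then P = σAT⁴ = 5.670×10⁻⁸×3.62375×10²²×(9170.89)⁴ = 1.45×10³¹ W.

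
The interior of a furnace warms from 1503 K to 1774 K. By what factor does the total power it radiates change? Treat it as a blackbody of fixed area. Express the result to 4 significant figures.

P₂/P₁ ≈ 1.941

P ∝ T⁴, so P₂/P₁ = (T₂/T₁)⁴ = (1774/1503)⁴ = (1.18031)⁴ = 1.941.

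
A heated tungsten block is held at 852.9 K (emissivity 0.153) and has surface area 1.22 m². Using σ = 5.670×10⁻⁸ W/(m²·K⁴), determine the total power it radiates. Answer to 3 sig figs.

P ≈ 5.60×10³ W

Area A = 1.22 m².
P = εσAT⁴ = 0.153 × 5.670×10⁻⁸ × 1.22 × (852.9)⁴ = 5.60×10³ W.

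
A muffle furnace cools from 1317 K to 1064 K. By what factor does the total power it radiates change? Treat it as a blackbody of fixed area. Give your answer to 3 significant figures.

P₂/P₁ ≈ 0.426

P ∝ T⁴, so P₂/P₁ = (T₂/T₁)⁴ = (1064/1317)⁴ = (0.807897)⁴ = 0.426.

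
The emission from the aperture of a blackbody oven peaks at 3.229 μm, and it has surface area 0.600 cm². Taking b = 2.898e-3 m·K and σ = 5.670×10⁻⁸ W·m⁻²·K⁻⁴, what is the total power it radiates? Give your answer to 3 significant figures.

Wien's law: T = b/λ_max = 2.898×10⁻³/3.229×10⁻⁶ = 897.491 K.
Area A = 0.600 cm² = 6.00×10⁻⁵ m².
Then P = σAT⁴ = 5.670×10⁻⁸×6.00×10⁻⁵×(897.491)⁴ = 2.21 W.

P ≈ 2.21 W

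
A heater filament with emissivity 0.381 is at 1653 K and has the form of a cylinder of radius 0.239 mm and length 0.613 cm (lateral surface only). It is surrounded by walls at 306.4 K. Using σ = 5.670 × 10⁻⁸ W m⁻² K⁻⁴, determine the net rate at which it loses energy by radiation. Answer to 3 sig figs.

Net loss ≈ 1.48 W

Lateral area A = 2πrL = 2π×2.39×10⁻⁴×6.13×10⁻³ = 9.20531×10⁻⁶ m².
Net radiated power P_net = εσA(T⁴ − T₀⁴) = 0.381×5.670×10⁻⁸×9.20531×10⁻⁶×(1653⁴ − 306.4⁴).
T⁴ − T₀⁴ = 7.46606×10¹² − 8.81363×10⁹ = 7.45725×10¹² K⁴, so P_net = 1.48 W.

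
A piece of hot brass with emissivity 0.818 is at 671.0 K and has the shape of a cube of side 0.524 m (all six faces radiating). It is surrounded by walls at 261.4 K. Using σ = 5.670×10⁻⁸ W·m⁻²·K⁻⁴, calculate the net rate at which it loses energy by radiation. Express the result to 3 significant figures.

Net loss ≈ 1.51×10⁴ W

Area A = 6s² = 6×(0.524 m)² = 1.64746 m².
Net radiated power P_net = εσA(T⁴ − T₀⁴) = 0.818×5.670×10⁻⁸×1.64746×(671.0⁴ − 261.4⁴).
T⁴ − T₀⁴ = 2.02717×10¹¹ − 4.66898×10⁹ = 1.98048×10¹¹ K⁴, so P_net = 1.51×10⁴ W.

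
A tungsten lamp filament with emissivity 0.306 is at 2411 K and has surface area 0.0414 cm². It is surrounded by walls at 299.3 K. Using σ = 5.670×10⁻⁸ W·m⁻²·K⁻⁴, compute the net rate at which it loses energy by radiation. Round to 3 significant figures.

Area A = 0.0414 cm² = 4.14×10⁻⁶ m².
Net radiated power P_net = εσA(T⁴ − T₀⁴) = 0.306×5.670×10⁻⁸×4.14×10⁻⁶×(2411⁴ − 299.3⁴).
T⁴ − T₀⁴ = 3.37901×10¹³ − 8.02466×10⁹ = 3.37821×10¹³ K⁴, so P_net = 2.43 W.

Net loss ≈ 2.43 W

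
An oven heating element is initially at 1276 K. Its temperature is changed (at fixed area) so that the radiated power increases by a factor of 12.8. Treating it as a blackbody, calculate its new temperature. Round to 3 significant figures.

P ∝ T⁴, so T₂/T₁ = (P₂/P₁)^(1/4) = (12.8)^(1/4) = 1.89148.
T₂ = 1276 × 1.89148 = 2.41×10³ K.

T₂ ≈ 2.41×10³ K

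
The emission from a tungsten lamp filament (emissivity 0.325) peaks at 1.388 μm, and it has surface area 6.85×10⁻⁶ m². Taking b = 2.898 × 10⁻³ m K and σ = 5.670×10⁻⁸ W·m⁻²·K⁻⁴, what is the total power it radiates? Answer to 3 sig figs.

P ≈ 2.40 W

Wien's law: T = b/λ_max = 2.898×10⁻³/1.388×10⁻⁶ = 2087.90 K.
Area A = 6.85×10⁻⁶ m².
Then P = εσAT⁴ = 0.325×5.670×10⁻⁸×6.85×10⁻⁶×(2087.90)⁴ = 2.40 W.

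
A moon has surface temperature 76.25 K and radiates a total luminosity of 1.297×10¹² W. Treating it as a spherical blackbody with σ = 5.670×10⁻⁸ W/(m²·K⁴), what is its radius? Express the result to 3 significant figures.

R ≈ 2.32×10⁵ m

L = 4πR²σT⁴ ⇒ R = √(L/(4πσT⁴)).
σT⁴ = 1.91665 W/m², so R = √(1.297×10¹²/(4π×1.91665)) = 2.32×10⁵ m.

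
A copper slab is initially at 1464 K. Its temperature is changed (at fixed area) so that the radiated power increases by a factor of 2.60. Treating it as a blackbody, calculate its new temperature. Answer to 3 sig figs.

T₂ ≈ 1.86×10³ K

P ∝ T⁴, so T₂/T₁ = (P₂/P₁)^(1/4) = (2.60)^(1/4) = 1.26982.
T₂ = 1464 × 1.26982 = 1.86×10³ K.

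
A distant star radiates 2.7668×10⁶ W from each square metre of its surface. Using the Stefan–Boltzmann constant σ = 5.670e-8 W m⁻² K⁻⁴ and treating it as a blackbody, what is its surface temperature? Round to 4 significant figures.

T ≈ 2643 K

I = σT⁴, so T = (I/σ)^(1/4) = (2.7668×10⁶/(5.670×10⁻⁸))^(1/4) = 2643 K.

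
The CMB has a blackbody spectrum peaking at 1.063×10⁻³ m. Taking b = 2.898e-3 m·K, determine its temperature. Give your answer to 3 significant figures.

Wien's law gives T = b/λ_max = (2.898×10⁻³ m·K)/(1.063×10⁻³ m) = 2.73 K.

T ≈ 2.73 K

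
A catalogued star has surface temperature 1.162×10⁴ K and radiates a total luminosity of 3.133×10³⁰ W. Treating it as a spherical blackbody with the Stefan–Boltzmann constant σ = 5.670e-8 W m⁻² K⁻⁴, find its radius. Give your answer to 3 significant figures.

L = 4πR²σT⁴ ⇒ R = √(L/(4πσT⁴)).
σT⁴ = 1.03373×10⁹ W/m², so R = √(3.133×10³⁰/(4π×1.03373×10⁹)) = 1.55×10¹⁰ m.

R ≈ 1.55×10¹⁰ m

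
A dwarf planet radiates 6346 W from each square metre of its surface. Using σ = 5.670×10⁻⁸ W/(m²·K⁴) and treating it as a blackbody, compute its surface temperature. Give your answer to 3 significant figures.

T ≈ 578 K

I = σT⁴, so T = (I/σ)^(1/4) = (6346/(5.670×10⁻⁸))^(1/4) = 578 K.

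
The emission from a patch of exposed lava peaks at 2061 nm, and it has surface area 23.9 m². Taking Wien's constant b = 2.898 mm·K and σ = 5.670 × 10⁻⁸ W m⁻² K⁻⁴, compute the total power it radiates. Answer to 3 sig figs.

P ≈ 5.30×10⁶ W

Wien's law: T = b/λ_max = 2.898×10⁻³/2.061×10⁻⁶ = 1406.11 K.
Area A = 23.9 m².
Then P = σAT⁴ = 5.670×10⁻⁸×23.9×(1406.11)⁴ = 5.30×10⁶ W.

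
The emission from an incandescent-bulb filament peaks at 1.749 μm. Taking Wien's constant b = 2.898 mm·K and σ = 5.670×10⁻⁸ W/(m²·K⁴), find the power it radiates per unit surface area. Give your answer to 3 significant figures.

I ≈ 4.27×10⁵ W/m²

Wien's law: T = b/λ_max = 2.898×10⁻³/1.749×10⁻⁶ = 1656.95 K.
Then I = σT⁴ = 5.670×10⁻⁸×(1656.95)⁴ = 4.27×10⁵ W/m².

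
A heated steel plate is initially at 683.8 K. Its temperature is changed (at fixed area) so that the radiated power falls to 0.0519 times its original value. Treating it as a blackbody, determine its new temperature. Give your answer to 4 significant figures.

T₂ ≈ 326.4 K

P ∝ T⁴, so T₂/T₁ = (P₂/P₁)^(1/4) = (0.0519)^(1/4) = 0.477300.
T₂ = 683.8 × 0.477300 = 326.4 K.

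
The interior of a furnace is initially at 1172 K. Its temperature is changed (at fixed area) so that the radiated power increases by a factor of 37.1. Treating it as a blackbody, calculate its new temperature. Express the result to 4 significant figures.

P ∝ T⁴, so T₂/T₁ = (P₂/P₁)^(1/4) = (37.1)^(1/4) = 2.46799.
T₂ = 1172 × 2.46799 = 2892 K.

T₂ ≈ 2892 K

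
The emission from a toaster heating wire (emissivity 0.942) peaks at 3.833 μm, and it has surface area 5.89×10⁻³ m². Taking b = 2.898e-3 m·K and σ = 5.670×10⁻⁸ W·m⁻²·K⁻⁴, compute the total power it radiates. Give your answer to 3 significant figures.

Wien's law: T = b/λ_max = 2.898×10⁻³/3.833×10⁻⁶ = 756.066 K.
Area A = 5.89×10⁻³ m².
Then P = εσAT⁴ = 0.942×5.670×10⁻⁸×5.89×10⁻³×(756.066)⁴ = 103 W.

P ≈ 103 W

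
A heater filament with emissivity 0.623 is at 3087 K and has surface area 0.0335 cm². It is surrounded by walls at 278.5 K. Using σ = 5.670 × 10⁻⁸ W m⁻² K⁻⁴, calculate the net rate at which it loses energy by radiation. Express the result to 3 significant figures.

Net loss ≈ 10.7 W

Area A = 0.0335 cm² = 3.35×10⁻⁶ m².
Net radiated power P_net = εσA(T⁴ − T₀⁴) = 0.623×5.670×10⁻⁸×3.35×10⁻⁶×(3087⁴ − 278.5⁴).
T⁴ − T₀⁴ = 9.08127×10¹³ − 6.01590×10⁹ = 9.08067×10¹³ K⁴, so P_net = 10.7 W.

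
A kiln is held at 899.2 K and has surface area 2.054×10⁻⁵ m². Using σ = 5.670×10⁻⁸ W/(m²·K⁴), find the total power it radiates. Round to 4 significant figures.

P ≈ 0.7614 W

Area A = 2.054×10⁻⁵ m².
P = σAT⁴ = 5.670×10⁻⁸ × 2.054×10⁻⁵ × (899.2)⁴ = 0.7614 W.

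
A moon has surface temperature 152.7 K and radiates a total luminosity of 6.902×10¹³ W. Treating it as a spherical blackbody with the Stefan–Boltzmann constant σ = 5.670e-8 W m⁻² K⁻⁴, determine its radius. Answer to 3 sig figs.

R ≈ 4.22×10⁵ m

L = 4πR²σT⁴ ⇒ R = √(L/(4πσT⁴)).
σT⁴ = 30.8276 W/m², so R = √(6.902×10¹³/(4π×30.8276)) = 4.22×10⁵ m.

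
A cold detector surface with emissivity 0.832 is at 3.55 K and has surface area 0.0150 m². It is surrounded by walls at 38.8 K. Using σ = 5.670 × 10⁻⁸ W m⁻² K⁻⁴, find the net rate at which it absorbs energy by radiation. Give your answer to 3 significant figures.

Net gain ≈ 1.60×10⁻³ W

Area A = 0.0150 m².
Net radiated power P_net = εσA(T⁴ − T₀⁴) = 0.832×5.670×10⁻⁸×0.0150×(3.55⁴ − 38.8⁴).
T⁴ − T₀⁴ = 158.823 − 2.26635×10⁶ = -2.26619×10⁶ K⁴, so P_net = -1.60×10⁻³ W — negative, meaning a net gain of 1.60×10⁻³ W.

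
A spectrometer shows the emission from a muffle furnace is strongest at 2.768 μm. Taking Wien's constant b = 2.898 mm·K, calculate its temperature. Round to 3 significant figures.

T ≈ 1.05×10³ K

Wien's law gives T = b/λ_max = (2.898×10⁻³ m·K)/(2.768×10⁻⁶ m) = 1.05×10³ K.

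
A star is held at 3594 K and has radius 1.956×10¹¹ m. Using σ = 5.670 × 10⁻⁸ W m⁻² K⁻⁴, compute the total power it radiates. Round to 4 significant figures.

P ≈ 4.548×10³⁰ W

Surface area A = 4πR² = 4π(1.956×10¹¹ m)² = 4.80781×10²³ m².
P = σAT⁴ = 5.670×10⁻⁸ × 4.80781×10²³ × (3594)⁴ = 4.548×10³⁰ W.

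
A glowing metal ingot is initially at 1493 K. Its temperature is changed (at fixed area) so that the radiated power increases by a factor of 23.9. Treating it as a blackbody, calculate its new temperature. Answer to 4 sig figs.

T₂ ≈ 3301 K

P ∝ T⁴, so T₂/T₁ = (P₂/P₁)^(1/4) = (23.9)^(1/4) = 2.21105.
T₂ = 1493 × 2.21105 = 3301 K.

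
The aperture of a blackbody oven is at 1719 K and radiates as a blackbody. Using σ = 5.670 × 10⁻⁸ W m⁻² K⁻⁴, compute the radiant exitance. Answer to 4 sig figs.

Stefan–Boltzmann: I = σT⁴ = 5.670×10⁻⁸ × (1719)⁴ = 4.951×10⁵ W/m².

I ≈ 4.951×10⁵ W/m²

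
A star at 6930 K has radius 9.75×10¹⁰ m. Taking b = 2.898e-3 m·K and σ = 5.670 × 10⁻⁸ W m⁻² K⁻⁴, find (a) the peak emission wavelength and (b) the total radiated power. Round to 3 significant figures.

λ_max ≈ 0.418 μm; P ≈ 1.56×10³¹ W

(a) λ_max = b/T = 2.898×10⁻³/6930 = 4.182×10⁻⁷ m = 0.418 μm.
Surface area A = 4πR² = 4π(9.75×10¹⁰ m)² = 1.19459×10²³ m².
(b) P = σAT⁴ = 5.670×10⁻⁸×1.19459×10²³×(6930)⁴ = 1.56×10³¹ W.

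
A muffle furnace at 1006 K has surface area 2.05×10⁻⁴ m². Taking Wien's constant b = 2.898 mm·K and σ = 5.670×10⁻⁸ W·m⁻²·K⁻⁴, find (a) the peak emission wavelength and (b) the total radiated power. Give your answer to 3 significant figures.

(a) λ_max = b/T = 2.898×10⁻³/1006 = 2.881×10⁻⁶ m = 2.88×10³ nm.
Area A = 2.05×10⁻⁴ m².
(b) P = σAT⁴ = 5.670×10⁻⁸×2.05×10⁻⁴×(1006)⁴ = 11.9 W.

λ_max ≈ 2.88×10³ nm; P ≈ 11.9 W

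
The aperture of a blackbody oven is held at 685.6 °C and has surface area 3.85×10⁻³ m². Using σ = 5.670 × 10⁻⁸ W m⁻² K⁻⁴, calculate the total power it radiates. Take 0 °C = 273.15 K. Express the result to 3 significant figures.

T = 685.6 °C + 273.15 = 958.75 K.
Area A = 3.85×10⁻³ m².
P = σAT⁴ = 5.670×10⁻⁸ × 3.85×10⁻³ × (958.75)⁴ = 184 W.

P ≈ 184 W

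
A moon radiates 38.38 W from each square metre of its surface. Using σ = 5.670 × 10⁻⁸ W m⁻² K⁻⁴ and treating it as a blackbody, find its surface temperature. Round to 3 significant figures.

I = σT⁴, so T = (I/σ)^(1/4) = (38.38/(5.670×10⁻⁸))^(1/4) = 161 K.

T ≈ 161 K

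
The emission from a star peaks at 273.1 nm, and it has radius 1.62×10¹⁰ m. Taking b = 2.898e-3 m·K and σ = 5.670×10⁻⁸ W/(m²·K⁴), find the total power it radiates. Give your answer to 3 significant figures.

P ≈ 2.37×10³⁰ W

Wien's law: T = b/λ_max = 2.898×10⁻³/2.731×10⁻⁷ = 10611.5 K.
Surface area A = 4πR² = 4π(1.62×10¹⁰ m)² = 3.29792×10²¹ m².
Then P = σAT⁴ = 5.670×10⁻⁸×3.29792×10²¹×(10611.5)⁴ = 2.37×10³⁰ W.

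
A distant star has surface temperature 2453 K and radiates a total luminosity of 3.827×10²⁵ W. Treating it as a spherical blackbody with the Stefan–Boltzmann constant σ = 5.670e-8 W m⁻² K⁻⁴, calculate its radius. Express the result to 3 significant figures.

L = 4πR²σT⁴ ⇒ R = √(L/(4πσT⁴)).
σT⁴ = 2.05293×10⁶ W/m², so R = √(3.827×10²⁵/(4π×2.05293×10⁶)) = 1.22×10⁹ m.

R ≈ 1.22×10⁹ m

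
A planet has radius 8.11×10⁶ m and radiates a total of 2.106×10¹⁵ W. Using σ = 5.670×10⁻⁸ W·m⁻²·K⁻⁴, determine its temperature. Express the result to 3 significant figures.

T ≈ 81.9 K

Surface area A = 4πR² = 4π(8.11×10⁶ m)² = 8.26517×10¹⁴ m².
P = σAT⁴ ⇒ T = (P/(σA))^(1/4) = (2.106×10¹⁵/(5.670×10⁻⁸×8.26517×10¹⁴))^(1/4) = 81.9 K.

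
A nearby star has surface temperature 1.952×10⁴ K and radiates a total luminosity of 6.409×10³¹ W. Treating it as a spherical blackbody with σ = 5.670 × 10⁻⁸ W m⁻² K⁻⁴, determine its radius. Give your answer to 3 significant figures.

L = 4πR²σT⁴ ⇒ R = √(L/(4πσT⁴)).
σT⁴ = 8.23194×10⁹ W/m², so R = √(6.409×10³¹/(4π×8.23194×10⁹)) = 2.49×10¹⁰ m.

R ≈ 2.49×10¹⁰ m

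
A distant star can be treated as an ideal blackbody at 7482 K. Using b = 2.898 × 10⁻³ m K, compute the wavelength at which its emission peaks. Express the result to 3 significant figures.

λ_max ≈ 0.387 μm

Wien's displacement law: λ_max = b/T = (2.898×10⁻³ m·K)/(7482 K) = 3.873×10⁻⁷ m.
That is 0.387 μm, in the visible range.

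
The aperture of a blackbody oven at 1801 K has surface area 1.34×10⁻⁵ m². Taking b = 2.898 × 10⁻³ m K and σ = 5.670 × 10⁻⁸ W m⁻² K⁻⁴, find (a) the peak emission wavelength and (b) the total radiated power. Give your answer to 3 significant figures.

(a) λ_max = b/T = 2.898×10⁻³/1801 = 1.609×10⁻⁶ m = 1.61×10³ nm.
Area A = 1.34×10⁻⁵ m².
(b) P = σAT⁴ = 5.670×10⁻⁸×1.34×10⁻⁵×(1801)⁴ = 7.99 W.

λ_max ≈ 1.61×10³ nm; P ≈ 7.99 W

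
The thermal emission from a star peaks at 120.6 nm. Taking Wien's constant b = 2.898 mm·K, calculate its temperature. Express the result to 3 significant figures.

T ≈ 2.40×10⁴ K

Wien's law gives T = b/λ_max = (2.898×10⁻³ m·K)/(1.206×10⁻⁷ m) = 2.40×10⁴ K.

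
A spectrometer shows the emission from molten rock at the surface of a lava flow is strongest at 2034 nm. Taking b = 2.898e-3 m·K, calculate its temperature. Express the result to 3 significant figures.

Wien's law gives T = b/λ_max = (2.898×10⁻³ m·K)/(2.034×10⁻⁶ m) = 1.42×10³ K.

T ≈ 1.42×10³ K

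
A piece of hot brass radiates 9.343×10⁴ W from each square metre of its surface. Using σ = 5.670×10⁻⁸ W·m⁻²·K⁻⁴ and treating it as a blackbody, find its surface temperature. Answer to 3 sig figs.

T ≈ 1.13×10³ K

I = σT⁴, so T = (I/σ)^(1/4) = (9.343×10⁴/(5.670×10⁻⁸))^(1/4) = 1.13×10³ K.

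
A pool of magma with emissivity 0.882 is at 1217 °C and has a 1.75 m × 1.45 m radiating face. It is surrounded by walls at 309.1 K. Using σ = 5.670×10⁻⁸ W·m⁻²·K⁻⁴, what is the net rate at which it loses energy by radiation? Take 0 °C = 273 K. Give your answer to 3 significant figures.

T = 1217 °C + 273 = 1490 K.
Area A = 1.75 × 1.45 = 2.5375 m².
Net radiated power P_net = εσA(T⁴ − T₀⁴) = 0.882×5.670×10⁻⁸×2.5375×(1490⁴ − 309.1⁴).
T⁴ − T₀⁴ = 4.92884×10¹² − 9.12843×10⁹ = 4.91971×10¹² K⁴, so P_net = 6.24×10⁵ W.

Net loss ≈ 6.24×10⁵ W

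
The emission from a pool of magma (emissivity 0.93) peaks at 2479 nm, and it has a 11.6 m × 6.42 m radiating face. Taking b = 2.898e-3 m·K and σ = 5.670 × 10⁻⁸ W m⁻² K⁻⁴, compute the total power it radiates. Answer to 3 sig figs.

P ≈ 7.33×10⁶ W

Wien's law: T = b/λ_max = 2.898×10⁻³/2.479×10⁻⁶ = 1169.02 K.
Area A = 11.6 × 6.42 = 74.472 m².
Then P = εσAT⁴ = 0.93×5.670×10⁻⁸×74.472×(1169.02)⁴ = 7.33×10⁶ W.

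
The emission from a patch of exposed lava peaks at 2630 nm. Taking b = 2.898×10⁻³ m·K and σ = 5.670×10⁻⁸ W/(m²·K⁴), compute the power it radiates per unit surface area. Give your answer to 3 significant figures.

Wien's law: T = b/λ_max = 2.898×10⁻³/2.630×10⁻⁶ = 1101.90 K.
Then I = σT⁴ = 5.670×10⁻⁸×(1101.90)⁴ = 8.36×10⁴ W/m².

I ≈ 8.36×10⁴ W/m²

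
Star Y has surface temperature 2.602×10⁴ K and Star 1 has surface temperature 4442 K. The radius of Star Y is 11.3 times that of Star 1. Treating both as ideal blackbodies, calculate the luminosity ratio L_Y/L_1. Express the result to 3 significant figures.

L_Y/L_1 ≈ 1.50×10⁵

L ∝ R²T⁴, so L_Y/L_1 = (R_Y/R_1)²(T_Y/T_1)⁴ = (11.3)² × (2.602×10⁴/4442)⁴ = 127.69 × 1177.38 = 1.50×10⁵.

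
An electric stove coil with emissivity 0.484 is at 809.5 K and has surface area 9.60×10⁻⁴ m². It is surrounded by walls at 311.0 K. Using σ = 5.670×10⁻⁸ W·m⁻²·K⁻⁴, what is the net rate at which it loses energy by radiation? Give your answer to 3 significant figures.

Net loss ≈ 11.1 W

Area A = 9.60×10⁻⁴ m².
Net radiated power P_net = εσA(T⁴ − T₀⁴) = 0.484×5.670×10⁻⁸×9.60×10⁻⁴×(809.5⁴ − 311.0⁴).
T⁴ − T₀⁴ = 4.29405×10¹¹ − 9.35495×10⁹ = 4.20050×10¹¹ K⁴, so P_net = 11.1 W.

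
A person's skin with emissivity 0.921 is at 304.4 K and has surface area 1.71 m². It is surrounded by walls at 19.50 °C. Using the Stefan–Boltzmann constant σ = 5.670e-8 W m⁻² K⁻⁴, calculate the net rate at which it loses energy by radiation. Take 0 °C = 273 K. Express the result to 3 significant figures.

Net loss ≈ 113 W

Surroundings: T = 19.50 °C + 273 = 292.50 K.
Area A = 1.71 m².
Net radiated power P_net = εσA(T⁴ − T₀⁴) = 0.921×5.670×10⁻⁸×1.71×(304.4⁴ − 292.50⁴).
T⁴ − T₀⁴ = 8.58576×10⁹ − 7.31987×10⁹ = 1.26589×10⁹ K⁴, so P_net = 113 W.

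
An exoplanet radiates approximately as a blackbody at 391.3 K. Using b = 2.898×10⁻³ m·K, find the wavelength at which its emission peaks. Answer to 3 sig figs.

Wien's displacement law: λ_max = b/T = (2.898×10⁻³ m·K)/(391.3 K) = 7.406×10⁻⁶ m.
That is 7.41 μm, in the infrared range.

λ_max ≈ 7.41 μm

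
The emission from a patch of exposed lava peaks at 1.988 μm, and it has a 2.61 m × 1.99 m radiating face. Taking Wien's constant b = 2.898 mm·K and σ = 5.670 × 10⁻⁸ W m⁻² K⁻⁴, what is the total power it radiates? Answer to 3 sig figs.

Wien's law: T = b/λ_max = 2.898×10⁻³/1.988×10⁻⁶ = 1457.75 K.
Area A = 2.61 × 1.99 = 5.1939 m².
Then P = σAT⁴ = 5.670×10⁻⁸×5.1939×(1457.75)⁴ = 1.33×10⁶ W.

P ≈ 1.33×10⁶ W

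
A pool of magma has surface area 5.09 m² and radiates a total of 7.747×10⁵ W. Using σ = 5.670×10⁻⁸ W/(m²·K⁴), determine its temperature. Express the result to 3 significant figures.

T ≈ 1.28×10³ K

Area A = 5.09 m².
P = σAT⁴ ⇒ T = (P/(σA))^(1/4) = (7.747×10⁵/(5.670×10⁻⁸×5.09))^(1/4) = 1.28×10³ K.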